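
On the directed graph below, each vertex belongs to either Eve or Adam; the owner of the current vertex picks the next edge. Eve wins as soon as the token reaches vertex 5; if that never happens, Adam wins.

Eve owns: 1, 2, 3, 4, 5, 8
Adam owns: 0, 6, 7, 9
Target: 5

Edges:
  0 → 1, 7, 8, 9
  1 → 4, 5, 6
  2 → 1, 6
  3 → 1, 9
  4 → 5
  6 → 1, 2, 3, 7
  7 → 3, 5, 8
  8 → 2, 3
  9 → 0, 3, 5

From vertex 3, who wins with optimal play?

A0 = {5}
A1: add {1, 4} — 1 (Eve) has 1→5; 4 (Eve) has 4→5.
A2: add {2, 3} — 2 (Eve) has 2→1; 3 (Eve) has 3→1.
3 ∈ A2, so Eve can force the target.

Eve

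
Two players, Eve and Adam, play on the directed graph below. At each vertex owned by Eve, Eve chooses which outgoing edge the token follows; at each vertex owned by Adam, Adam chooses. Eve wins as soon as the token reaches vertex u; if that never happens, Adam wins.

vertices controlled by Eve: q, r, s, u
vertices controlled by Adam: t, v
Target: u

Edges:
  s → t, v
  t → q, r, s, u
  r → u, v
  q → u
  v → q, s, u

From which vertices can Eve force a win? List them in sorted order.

q, r, u

A0 = {u}
A1: add {q, r} — q (Eve) has q→u; r (Eve) has r→u.
A2 = A1; e.g. s (Eve) has no edge into A1. Fixed point.
Eve's winning region = {q, r, u}.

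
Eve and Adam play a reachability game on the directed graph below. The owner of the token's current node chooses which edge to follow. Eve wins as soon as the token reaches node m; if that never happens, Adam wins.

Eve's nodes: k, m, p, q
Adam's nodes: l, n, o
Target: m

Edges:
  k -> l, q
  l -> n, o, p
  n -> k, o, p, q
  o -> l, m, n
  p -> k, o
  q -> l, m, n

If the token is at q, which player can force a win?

Eve

A0 = {m}
A1: add {q} — q (Eve) has q→m.
q ∈ A1, so Eve can force the target.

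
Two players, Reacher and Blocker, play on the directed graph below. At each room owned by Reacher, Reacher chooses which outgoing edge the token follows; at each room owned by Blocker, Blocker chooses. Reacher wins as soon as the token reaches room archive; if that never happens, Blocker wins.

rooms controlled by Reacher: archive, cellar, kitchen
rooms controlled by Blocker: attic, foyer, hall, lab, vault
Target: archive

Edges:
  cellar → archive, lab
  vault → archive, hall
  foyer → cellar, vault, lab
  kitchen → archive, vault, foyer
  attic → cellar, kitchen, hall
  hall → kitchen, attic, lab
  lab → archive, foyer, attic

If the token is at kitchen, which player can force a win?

A0 = {archive}
A1: add {cellar, kitchen} — cellar (Reacher) has cellar→archive; kitchen (Reacher) has kitchen→archive.
A2 = A1; e.g. vault (Blocker) can still go to hall. Fixed point.
kitchen ∈ A1, so Reacher can force the target.

Reacher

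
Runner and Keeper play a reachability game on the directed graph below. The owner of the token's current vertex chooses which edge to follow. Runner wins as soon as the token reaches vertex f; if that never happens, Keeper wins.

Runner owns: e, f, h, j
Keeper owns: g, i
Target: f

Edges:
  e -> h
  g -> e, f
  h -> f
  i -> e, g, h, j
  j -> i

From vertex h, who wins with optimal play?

Runner

A0 = {f}
A1: add {h} — h (Runner) has h→f.
h ∈ A1, so Runner can force the target.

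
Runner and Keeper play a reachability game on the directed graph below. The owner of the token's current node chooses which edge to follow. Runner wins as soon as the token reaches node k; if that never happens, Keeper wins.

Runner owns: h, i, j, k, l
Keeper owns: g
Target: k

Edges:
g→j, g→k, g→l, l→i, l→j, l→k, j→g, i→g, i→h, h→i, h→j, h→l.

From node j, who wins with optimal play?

A0 = {k}
A1: add {l} — l (Runner) has l→k.
A2: add {h} — h (Runner) has h→l.
A3: add {i} — i (Runner) has i→h.
A4 = A3; e.g. g (Keeper) can still go to j. Fixed point.
j never enters the attractor, so Keeper can avoid the target forever.

Keeper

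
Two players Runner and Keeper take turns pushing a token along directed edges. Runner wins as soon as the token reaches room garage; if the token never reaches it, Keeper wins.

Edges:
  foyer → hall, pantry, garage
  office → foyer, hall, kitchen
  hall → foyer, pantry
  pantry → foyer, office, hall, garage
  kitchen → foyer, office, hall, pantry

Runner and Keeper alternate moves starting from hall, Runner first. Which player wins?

Track states (vertex, player-to-move).
A0 = {(garage,Runner), (garage,Keeper)}
A1: add {(foyer,Runner), (pantry,Runner)}.
A2: add {(hall,Keeper)}.
A3: add {(office,Runner), (kitchen,Runner)}.
A4 = A3; e.g. (foyer,Keeper) stays out. (hall,Runner) never enters ⇒ Keeper avoids the target.

Keeper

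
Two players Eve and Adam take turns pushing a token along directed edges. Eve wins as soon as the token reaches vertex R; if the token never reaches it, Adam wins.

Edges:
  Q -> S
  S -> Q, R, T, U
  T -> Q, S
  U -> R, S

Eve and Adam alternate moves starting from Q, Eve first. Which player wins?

Track states (vertex, player-to-move).
A0 = {(R,Eve), (R,Adam)}
A1: add {(S,Eve), (U,Eve)}.
A2: add {(Q,Adam), (U,Adam)}.
A3: add {(T,Eve)}.
A4 = A3; e.g. (Q,Eve) stays out. (Q,Eve) never enters ⇒ Adam avoids the target.

Adam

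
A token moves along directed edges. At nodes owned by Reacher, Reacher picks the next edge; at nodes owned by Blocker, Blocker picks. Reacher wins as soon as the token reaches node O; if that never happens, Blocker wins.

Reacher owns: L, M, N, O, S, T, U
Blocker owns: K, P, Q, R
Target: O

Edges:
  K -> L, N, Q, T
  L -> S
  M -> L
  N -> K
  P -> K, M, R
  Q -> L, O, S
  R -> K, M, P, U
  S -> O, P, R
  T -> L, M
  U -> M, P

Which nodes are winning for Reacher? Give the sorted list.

A0 = {O}
A1: add {S} — S (Reacher) has S→O.
A2: add {L} — L (Reacher) has L→S.
A3: add {M, Q, T} — M (Reacher) has M→L; Q (Blocker): all of {L, O, S} already in; T (Reacher) has T→L.
A4: add {U} — U (Reacher) has U→M.
A5 = A4; e.g. K (Blocker) can still go to N. Fixed point.
Reacher's winning region = {L, M, O, Q, S, T, U}.

L, M, O, Q, S, T, U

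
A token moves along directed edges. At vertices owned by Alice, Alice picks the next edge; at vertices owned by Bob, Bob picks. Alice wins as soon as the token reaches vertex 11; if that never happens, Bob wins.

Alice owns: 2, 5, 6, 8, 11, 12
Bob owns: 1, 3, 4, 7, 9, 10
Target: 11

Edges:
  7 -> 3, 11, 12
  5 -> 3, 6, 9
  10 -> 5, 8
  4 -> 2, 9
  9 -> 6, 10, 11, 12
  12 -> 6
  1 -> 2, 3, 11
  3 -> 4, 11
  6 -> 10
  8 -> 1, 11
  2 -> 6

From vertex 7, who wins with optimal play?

A0 = {11}
A1: add {8} — 8 (Alice) has 8→11.
A2 = A1; e.g. 1 (Bob) can still go to 2. Fixed point.
7 never enters the attractor, so Bob can avoid the target forever.

Bob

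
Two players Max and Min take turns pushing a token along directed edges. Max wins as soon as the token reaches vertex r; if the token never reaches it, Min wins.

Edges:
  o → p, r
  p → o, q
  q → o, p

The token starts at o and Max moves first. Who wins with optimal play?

Track states (vertex, player-to-move).
A0 = {(r,Max), (r,Min)}
A1: add {(o,Max)}.
(o,Max) ∈ A1 ⇒ Max forces the target.

Max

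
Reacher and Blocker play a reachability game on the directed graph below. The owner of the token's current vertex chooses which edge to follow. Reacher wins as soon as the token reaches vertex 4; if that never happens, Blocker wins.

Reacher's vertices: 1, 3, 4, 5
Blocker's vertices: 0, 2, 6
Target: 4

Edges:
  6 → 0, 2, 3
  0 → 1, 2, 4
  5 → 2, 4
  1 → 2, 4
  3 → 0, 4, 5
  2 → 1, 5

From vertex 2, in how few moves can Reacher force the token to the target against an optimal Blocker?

2

A0 = {4}
A1: add {1, 3, 5} — 1 (Reacher) has 1→4; 3 (Reacher) has 3→4; 5 (Reacher) has 5→4.
A2: add {2} — 2 (Blocker): all of {1, 5} already in.
2 enters the attractor at level 2, so Reacher can force the target in 2 moves from there.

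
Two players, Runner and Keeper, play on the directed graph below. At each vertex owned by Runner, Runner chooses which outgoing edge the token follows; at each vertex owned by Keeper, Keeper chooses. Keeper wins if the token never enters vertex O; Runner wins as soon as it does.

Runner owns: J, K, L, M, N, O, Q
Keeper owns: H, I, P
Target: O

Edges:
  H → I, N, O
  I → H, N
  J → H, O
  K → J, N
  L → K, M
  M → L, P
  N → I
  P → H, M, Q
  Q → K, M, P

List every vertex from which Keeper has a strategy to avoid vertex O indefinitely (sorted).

A0 = {O}
A1: add {J} — J (Runner) has J→O.
A2: add {K} — K (Runner) has K→J.
A3: add {L, Q} — L (Runner) has L→K; Q (Runner) has Q→K.
A4: add {M} — M (Runner) has M→L.
A5 = A4; e.g. H (Keeper) can still go to I. Fixed point.
Runner's attractor = {J, K, L, M, O, Q}; Keeper avoids the target exactly from the complement.

H, I, N, P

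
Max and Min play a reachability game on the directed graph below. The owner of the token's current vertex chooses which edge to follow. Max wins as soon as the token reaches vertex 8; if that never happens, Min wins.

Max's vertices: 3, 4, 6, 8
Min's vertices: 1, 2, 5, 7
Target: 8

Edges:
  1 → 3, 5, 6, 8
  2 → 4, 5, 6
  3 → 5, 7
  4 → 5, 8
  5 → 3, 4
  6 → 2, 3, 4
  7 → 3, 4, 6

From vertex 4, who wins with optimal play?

A0 = {8}
A1: add {4} — 4 (Max) has 4→8.
4 ∈ A1, so Max can force the target.

Max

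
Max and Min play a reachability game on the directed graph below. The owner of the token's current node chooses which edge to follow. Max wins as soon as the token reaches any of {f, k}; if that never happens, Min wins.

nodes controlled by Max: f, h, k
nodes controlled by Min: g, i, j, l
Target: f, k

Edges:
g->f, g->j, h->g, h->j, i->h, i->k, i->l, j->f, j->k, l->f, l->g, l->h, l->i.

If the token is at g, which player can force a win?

A0 = {f, k}
A1: add {j} — j (Min): all of {f, k} already in.
A2: add {g, h} — g (Min): all of {f, j} already in; h (Max) has h→j.
A3 = A2; e.g. i (Min) can still go to l. Fixed point.
g ∈ A2, so Max can force the target.

Max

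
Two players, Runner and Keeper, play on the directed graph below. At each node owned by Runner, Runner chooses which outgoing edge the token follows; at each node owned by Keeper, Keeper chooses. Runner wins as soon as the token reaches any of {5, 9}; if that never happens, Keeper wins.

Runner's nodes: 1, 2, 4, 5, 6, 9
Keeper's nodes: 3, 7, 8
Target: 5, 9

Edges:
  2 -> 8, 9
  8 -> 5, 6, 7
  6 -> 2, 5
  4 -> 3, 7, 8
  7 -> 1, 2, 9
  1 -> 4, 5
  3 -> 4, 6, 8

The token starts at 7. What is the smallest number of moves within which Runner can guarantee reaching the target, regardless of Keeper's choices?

2

A0 = {5, 9}
A1: add {1, 2, 6} — 1 (Runner) has 1→5; 2 (Runner) has 2→9; 6 (Runner) has 6→5.
A2: add {7} — 7 (Keeper): all of {1, 2, 9} already in.
7 enters the attractor at level 2, so Runner can force the target in 2 moves from there.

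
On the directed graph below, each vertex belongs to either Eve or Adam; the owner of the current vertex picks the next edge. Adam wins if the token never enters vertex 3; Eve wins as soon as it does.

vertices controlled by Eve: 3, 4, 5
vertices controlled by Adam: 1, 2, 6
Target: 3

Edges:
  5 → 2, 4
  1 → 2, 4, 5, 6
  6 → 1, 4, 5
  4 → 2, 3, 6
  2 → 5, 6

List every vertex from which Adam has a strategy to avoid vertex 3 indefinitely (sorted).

A0 = {3}
A1: add {4} — 4 (Eve) has 4→3.
A2: add {5} — 5 (Eve) has 5→4.
A3 = A2; e.g. 1 (Adam) can still go to 2. Fixed point.
Eve's attractor = {3, 4, 5}; Adam avoids the target exactly from the complement.

1, 2, 6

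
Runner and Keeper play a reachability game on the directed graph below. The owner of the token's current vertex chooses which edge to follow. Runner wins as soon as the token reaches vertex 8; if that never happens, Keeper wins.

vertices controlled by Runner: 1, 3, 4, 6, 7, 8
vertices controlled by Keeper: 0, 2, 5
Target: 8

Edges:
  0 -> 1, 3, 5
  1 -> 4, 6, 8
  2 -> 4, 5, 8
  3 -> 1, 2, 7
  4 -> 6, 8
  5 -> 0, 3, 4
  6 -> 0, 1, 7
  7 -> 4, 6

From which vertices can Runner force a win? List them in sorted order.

1, 3, 4, 6, 7, 8

A0 = {8}
A1: add {1, 4} — 1 (Runner) has 1→8; 4 (Runner) has 4→8.
A2: add {3, 6, 7} — 3 (Runner) has 3→1; 6 (Runner) has 6→1; 7 (Runner) has 7→4.
A3 = A2; e.g. 0 (Keeper) can still go to 5. Fixed point.
Runner's winning region = {1, 3, 4, 6, 7, 8}.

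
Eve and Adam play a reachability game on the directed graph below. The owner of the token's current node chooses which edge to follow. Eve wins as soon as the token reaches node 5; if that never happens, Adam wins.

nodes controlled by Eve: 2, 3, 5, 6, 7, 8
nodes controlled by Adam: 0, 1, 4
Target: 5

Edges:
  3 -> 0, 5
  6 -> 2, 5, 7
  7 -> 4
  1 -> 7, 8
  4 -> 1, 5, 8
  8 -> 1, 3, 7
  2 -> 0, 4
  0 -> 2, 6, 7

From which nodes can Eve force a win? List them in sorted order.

3, 5, 6, 8

A0 = {5}
A1: add {3, 6} — 3 (Eve) has 3→5; 6 (Eve) has 6→5.
A2: add {8} — 8 (Eve) has 8→3.
A3 = A2; e.g. 0 (Adam) can still go to 2. Fixed point.
Eve's winning region = {3, 5, 6, 8}.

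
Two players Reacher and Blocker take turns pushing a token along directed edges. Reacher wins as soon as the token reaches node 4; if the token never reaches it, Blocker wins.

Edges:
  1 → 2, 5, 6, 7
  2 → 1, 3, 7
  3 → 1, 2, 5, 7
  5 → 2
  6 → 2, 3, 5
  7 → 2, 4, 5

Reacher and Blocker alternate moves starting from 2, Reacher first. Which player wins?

Blocker

Track states (vertex, player-to-move).
A0 = {(4,Reacher), (4,Blocker)}
A1: add {(7,Reacher)}.
A2 = A1; e.g. (1,Reacher) stays out. (2,Reacher) never enters ⇒ Blocker avoids the target.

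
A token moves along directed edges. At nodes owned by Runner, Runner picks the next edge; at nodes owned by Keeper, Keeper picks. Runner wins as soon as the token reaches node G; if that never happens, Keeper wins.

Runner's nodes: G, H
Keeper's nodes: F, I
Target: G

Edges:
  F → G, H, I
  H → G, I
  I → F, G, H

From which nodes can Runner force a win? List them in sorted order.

G, H

A0 = {G}
A1: add {H} — H (Runner) has H→G.
A2 = A1; e.g. F (Keeper) can still go to I. Fixed point.
Runner's winning region = {G, H}.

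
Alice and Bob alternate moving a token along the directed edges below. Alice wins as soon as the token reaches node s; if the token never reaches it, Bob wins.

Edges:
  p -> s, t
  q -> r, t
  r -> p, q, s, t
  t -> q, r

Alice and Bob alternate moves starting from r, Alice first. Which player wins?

Alice

Track states (vertex, player-to-move).
A0 = {(s,Alice), (s,Bob)}
A1: add {(p,Alice), (r,Alice)}.
(r,Alice) ∈ A1 ⇒ Alice forces the target.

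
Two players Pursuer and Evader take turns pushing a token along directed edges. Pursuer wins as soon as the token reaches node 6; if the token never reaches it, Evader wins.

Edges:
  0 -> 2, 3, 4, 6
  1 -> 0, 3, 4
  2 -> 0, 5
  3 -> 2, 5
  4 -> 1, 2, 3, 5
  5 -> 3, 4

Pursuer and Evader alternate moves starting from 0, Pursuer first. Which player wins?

Track states (vertex, player-to-move).
A0 = {(6,Pursuer), (6,Evader)}
A1: add {(0,Pursuer)}.
(0,Pursuer) ∈ A1 ⇒ Pursuer forces the target.

Pursuer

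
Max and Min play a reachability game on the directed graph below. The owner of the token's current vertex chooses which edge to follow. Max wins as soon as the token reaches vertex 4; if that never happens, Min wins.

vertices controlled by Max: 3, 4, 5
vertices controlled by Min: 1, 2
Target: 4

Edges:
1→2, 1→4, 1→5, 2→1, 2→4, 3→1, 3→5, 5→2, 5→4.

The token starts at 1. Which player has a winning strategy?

A0 = {4}
A1: add {5} — 5 (Max) has 5→4.
A2: add {3} — 3 (Max) has 3→5.
A3 = A2; e.g. 1 (Min) can still go to 2. Fixed point.
1 never enters the attractor, so Min can avoid the target forever.

Min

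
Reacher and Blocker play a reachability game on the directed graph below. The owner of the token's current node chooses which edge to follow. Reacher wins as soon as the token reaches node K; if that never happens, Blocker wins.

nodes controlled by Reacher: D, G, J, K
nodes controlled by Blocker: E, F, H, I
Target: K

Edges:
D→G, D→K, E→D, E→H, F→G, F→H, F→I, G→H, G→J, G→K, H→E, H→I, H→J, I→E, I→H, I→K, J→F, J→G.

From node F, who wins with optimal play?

Blocker

A0 = {K}
A1: add {D, G} — D (Reacher) has D→K; G (Reacher) has G→K.
A2: add {J} — J (Reacher) has J→G.
A3 = A2; e.g. E (Blocker) can still go to H. Fixed point.
F never enters the attractor, so Blocker can avoid the target forever.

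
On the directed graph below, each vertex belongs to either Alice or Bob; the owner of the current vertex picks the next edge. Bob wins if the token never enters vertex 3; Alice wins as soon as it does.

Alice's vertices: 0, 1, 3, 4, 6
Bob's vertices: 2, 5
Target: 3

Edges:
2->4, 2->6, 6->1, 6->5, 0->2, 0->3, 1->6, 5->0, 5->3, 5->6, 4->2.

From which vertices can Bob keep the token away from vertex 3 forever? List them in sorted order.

1, 2, 4, 5, 6

A0 = {3}
A1: add {0} — 0 (Alice) has 0→3.
A2 = A1; e.g. 1 (Alice) has no edge into A1. Fixed point.
Alice's attractor = {0, 3}; Bob avoids the target exactly from the complement.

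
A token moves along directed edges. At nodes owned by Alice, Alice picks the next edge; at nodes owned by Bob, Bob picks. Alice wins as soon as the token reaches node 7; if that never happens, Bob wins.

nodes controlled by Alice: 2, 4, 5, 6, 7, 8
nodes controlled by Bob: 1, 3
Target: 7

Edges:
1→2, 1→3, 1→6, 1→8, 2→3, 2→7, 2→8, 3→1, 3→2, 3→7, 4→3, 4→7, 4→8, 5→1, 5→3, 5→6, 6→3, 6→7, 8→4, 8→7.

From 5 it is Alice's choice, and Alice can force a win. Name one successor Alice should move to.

6

A0 = {7}
A1: add {2, 4, 6, 8} — 2 (Alice) has 2→7; 4 (Alice) has 4→7; 6 (Alice) has 6→7; 8 (Alice) has 8→7.
A2: add {5} — 5 (Alice) has 5→6.
A3 = A2; e.g. 1 (Bob) can still go to 3. Fixed point.
From 5, successor 6 is in the attractor (rank 1); the other successors 1, 3 are not.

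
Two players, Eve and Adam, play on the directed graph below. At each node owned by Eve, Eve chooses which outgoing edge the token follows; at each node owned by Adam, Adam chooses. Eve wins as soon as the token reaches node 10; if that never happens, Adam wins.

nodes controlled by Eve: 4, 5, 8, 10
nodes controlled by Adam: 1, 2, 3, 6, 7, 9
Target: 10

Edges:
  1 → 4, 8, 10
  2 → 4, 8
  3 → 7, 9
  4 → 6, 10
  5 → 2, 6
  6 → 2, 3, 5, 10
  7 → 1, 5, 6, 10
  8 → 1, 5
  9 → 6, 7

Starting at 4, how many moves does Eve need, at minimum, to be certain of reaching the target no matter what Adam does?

A0 = {10}
A1: add {4} — 4 (Eve) has 4→10.
A2 = A1; e.g. 1 (Adam) can still go to 8. Fixed point.
4 enters the attractor at level 1, so Eve can force the target in 1 move from there.

1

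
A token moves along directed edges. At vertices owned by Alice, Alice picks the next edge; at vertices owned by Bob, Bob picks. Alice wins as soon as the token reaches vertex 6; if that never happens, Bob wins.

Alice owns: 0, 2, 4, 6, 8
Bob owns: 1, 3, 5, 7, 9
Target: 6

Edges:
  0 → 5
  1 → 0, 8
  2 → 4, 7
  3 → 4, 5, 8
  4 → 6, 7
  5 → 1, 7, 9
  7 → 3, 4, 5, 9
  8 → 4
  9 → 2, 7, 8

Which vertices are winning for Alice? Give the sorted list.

A0 = {6}
A1: add {4} — 4 (Alice) has 4→6.
A2: add {2, 8} — 2 (Alice) has 2→4; 8 (Alice) has 8→4.
A3 = A2; e.g. 0 (Alice) has no edge into A2. Fixed point.
Alice's winning region = {2, 4, 6, 8}.

2, 4, 6, 8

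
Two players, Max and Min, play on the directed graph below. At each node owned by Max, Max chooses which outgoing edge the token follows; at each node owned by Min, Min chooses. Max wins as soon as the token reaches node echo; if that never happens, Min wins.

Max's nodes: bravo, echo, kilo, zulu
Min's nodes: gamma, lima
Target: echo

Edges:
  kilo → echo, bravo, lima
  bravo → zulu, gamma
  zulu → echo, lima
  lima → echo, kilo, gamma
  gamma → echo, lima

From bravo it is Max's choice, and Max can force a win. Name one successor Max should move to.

zulu

A0 = {echo}
A1: add {kilo, zulu} — kilo (Max) has kilo→echo; zulu (Max) has zulu→echo.
A2: add {bravo} — bravo (Max) has bravo→zulu.
A3 = A2; e.g. lima (Min) can still go to gamma. Fixed point.
From bravo, successor zulu is in the attractor (rank 1); the other successor gamma is not.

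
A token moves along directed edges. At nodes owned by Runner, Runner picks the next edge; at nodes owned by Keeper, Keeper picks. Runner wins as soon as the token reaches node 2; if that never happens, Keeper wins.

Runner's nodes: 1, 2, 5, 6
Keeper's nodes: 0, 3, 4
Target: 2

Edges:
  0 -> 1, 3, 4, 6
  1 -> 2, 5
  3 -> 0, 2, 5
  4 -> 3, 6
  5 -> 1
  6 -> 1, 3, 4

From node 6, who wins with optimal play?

Runner

A0 = {2}
A1: add {1} — 1 (Runner) has 1→2.
A2: add {5, 6} — 5 (Runner) has 5→1; 6 (Runner) has 6→1.
A3 = A2; e.g. 0 (Keeper) can still go to 3. Fixed point.
6 ∈ A2, so Runner can force the target.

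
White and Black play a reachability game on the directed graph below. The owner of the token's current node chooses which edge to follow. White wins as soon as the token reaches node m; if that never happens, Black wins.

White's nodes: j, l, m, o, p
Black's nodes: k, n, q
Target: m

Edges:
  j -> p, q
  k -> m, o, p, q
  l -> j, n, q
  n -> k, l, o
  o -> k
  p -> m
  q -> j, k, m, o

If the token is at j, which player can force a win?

A0 = {m}
A1: add {p} — p (White) has p→m.
A2: add {j} — j (White) has j→p.
j ∈ A2, so White can force the target.

White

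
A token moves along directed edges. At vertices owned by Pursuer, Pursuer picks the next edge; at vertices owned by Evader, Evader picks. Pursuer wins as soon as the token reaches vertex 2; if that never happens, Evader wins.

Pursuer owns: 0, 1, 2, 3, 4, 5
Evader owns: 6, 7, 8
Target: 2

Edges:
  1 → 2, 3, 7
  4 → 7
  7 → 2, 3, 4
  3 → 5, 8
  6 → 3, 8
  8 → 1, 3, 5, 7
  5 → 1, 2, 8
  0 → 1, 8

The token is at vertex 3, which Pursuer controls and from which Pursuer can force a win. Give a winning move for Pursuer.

5

A0 = {2}
A1: add {1, 5} — 1 (Pursuer) has 1→2; 5 (Pursuer) has 5→2.
A2: add {0, 3} — 0 (Pursuer) has 0→1; 3 (Pursuer) has 3→5.
A3 = A2; e.g. 4 (Pursuer) has no edge into A2. Fixed point.
From 3, successor 5 is in the attractor (rank 1); the other successor 8 is not.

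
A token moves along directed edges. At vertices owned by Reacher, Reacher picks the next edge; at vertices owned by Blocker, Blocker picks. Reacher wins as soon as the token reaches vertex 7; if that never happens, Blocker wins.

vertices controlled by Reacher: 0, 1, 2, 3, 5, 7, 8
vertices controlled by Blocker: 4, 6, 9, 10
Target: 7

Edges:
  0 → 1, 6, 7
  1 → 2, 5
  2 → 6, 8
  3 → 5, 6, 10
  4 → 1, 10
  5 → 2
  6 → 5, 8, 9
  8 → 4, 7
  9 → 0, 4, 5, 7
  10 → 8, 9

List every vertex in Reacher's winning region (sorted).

A0 = {7}
A1: add {0, 8} — 0 (Reacher) has 0→7; 8 (Reacher) has 8→7.
A2: add {2} — 2 (Reacher) has 2→8.
A3: add {1, 5} — 1 (Reacher) has 1→2; 5 (Reacher) has 5→2.
A4: add {3} — 3 (Reacher) has 3→5.
A5 = A4; e.g. 4 (Blocker) can still go to 10. Fixed point.
Reacher's winning region = {0, 1, 2, 3, 5, 7, 8}.

0, 1, 2, 3, 5, 7, 8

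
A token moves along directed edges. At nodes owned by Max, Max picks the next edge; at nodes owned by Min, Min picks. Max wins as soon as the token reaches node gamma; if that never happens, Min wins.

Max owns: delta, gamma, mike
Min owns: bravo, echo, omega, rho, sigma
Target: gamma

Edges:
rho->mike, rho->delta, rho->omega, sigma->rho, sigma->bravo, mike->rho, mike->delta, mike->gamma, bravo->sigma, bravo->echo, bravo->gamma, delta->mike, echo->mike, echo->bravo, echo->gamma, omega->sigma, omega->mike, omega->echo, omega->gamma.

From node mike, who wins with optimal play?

Max

A0 = {gamma}
A1: add {mike} — mike (Max) has mike→gamma.
mike ∈ A1, so Max can force the target.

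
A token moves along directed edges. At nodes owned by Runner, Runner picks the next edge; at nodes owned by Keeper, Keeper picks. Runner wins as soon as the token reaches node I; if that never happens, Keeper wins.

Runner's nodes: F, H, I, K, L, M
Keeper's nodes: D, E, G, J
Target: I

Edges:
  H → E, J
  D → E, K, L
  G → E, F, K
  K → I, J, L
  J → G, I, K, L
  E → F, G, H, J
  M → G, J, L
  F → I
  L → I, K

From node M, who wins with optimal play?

Runner

A0 = {I}
A1: add {F, K, L} — F (Runner) has F→I; K (Runner) has K→I; L (Runner) has L→I.
A2: add {M} — M (Runner) has M→L.
A3 = A2; e.g. D (Keeper) can still go to E. Fixed point.
M ∈ A2, so Runner can force the target.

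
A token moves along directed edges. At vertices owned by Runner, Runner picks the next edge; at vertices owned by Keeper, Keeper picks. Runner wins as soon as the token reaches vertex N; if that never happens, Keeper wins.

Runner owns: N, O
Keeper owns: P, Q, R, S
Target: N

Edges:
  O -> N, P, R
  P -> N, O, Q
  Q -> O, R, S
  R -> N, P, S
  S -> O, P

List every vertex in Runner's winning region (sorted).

N, O

A0 = {N}
A1: add {O} — O (Runner) has O→N.
A2 = A1; e.g. P (Keeper) can still go to Q. Fixed point.
Runner's winning region = {N, O}.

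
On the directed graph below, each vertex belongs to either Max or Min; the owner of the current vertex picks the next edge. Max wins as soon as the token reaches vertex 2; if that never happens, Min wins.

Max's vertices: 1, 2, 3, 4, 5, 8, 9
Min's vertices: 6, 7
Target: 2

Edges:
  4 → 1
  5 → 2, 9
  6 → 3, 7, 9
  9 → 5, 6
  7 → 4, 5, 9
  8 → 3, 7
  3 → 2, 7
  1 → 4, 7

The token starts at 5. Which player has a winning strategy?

Max

A0 = {2}
A1: add {3, 5} — 3 (Max) has 3→2; 5 (Max) has 5→2.
5 ∈ A1, so Max can force the target.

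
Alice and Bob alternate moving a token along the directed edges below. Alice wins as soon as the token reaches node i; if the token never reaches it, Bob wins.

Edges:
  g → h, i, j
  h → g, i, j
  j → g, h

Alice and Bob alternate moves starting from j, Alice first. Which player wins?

Track states (vertex, player-to-move).
A0 = {(i,Alice), (i,Bob)}
A1: add {(g,Alice), (h,Alice)}.
A2: add {(j,Bob)}.
A3 = A2; e.g. (g,Bob) stays out. (j,Alice) never enters ⇒ Bob avoids the target.

Bob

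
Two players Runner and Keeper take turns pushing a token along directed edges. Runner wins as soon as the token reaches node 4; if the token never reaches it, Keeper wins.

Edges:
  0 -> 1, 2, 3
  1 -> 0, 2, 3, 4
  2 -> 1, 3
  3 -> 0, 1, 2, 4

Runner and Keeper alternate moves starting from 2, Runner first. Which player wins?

Track states (vertex, player-to-move).
A0 = {(4,Runner), (4,Keeper)}
A1: add {(1,Runner), (3,Runner)}.
A2: add {(2,Keeper)}.
A3: add {(0,Runner)}.
A4 = A3; e.g. (0,Keeper) stays out. (2,Runner) never enters ⇒ Keeper avoids the target.

Keeper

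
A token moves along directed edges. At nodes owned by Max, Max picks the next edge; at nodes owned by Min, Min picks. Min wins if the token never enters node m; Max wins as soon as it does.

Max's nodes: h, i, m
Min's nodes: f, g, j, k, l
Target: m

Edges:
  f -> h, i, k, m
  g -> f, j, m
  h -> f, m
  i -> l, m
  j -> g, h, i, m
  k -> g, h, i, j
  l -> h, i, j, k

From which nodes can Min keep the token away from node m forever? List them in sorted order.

f, g, j, k, l

A0 = {m}
A1: add {h, i} — h (Max) has h→m; i (Max) has i→m.
A2 = A1; e.g. f (Min) can still go to k. Fixed point.
Max's attractor = {h, i, m}; Min avoids the target exactly from the complement.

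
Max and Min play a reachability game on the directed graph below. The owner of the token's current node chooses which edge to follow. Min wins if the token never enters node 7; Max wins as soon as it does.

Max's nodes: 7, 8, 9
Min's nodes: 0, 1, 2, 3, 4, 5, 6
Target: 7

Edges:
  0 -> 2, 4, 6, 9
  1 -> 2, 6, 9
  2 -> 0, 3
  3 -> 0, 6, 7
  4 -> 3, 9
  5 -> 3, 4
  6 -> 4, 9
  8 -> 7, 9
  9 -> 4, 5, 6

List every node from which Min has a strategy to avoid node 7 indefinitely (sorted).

A0 = {7}
A1: add {8} — 8 (Max) has 8→7.
A2 = A1; e.g. 0 (Min) can still go to 2. Fixed point.
Max's attractor = {7, 8}; Min avoids the target exactly from the complement.

0, 1, 2, 3, 4, 5, 6, 9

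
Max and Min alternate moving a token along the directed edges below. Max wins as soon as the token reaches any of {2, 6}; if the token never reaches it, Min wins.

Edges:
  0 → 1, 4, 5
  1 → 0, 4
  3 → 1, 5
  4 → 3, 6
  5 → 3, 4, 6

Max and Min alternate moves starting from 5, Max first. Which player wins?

Max

Track states (vertex, player-to-move).
A0 = {(2,Max), (2,Min), (6,Max), (6,Min)}
A1: add {(4,Max), (5,Max)}.
(5,Max) ∈ A1 ⇒ Max forces the target.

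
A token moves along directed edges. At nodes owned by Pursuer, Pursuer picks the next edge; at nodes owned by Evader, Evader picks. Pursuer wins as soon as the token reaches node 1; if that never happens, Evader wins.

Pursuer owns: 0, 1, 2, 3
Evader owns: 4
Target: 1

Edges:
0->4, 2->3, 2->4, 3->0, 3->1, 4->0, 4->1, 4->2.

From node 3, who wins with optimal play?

Pursuer

A0 = {1}
A1: add {3} — 3 (Pursuer) has 3→1.
3 ∈ A1, so Pursuer can force the target.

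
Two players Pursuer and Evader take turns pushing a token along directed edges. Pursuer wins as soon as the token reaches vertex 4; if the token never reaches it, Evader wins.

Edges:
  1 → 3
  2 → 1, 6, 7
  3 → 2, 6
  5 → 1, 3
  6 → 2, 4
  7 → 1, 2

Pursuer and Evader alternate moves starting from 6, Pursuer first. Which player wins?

Track states (vertex, player-to-move).
A0 = {(4,Pursuer), (4,Evader)}
A1: add {(6,Pursuer)}.
(6,Pursuer) ∈ A1 ⇒ Pursuer forces the target.

Pursuer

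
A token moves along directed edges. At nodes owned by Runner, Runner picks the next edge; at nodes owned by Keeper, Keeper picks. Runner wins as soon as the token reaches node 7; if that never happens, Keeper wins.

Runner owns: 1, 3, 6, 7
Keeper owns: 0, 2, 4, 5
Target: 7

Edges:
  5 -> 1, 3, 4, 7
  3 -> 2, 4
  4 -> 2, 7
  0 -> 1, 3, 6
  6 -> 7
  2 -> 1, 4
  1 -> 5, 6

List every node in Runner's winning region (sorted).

1, 6, 7

A0 = {7}
A1: add {6} — 6 (Runner) has 6→7.
A2: add {1} — 1 (Runner) has 1→6.
A3 = A2; e.g. 0 (Keeper) can still go to 3. Fixed point.
Runner's winning region = {1, 6, 7}.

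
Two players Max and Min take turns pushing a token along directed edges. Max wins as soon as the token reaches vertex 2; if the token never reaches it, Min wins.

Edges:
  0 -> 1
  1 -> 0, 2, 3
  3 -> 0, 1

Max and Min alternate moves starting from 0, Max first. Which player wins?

Min

Track states (vertex, player-to-move).
A0 = {(2,Max), (2,Min)}
A1: add {(1,Max)}.
A2: add {(0,Min)}.
A3: add {(3,Max)}.
A4 = A3; e.g. (0,Max) stays out. (0,Max) never enters ⇒ Min avoids the target.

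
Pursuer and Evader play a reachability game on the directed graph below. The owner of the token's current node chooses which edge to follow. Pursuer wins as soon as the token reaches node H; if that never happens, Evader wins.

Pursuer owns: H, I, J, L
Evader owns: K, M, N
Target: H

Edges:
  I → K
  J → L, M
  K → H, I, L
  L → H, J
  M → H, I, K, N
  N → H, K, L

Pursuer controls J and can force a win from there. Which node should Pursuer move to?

L

A0 = {H}
A1: add {L} — L (Pursuer) has L→H.
A2: add {J} — J (Pursuer) has J→L.
A3 = A2; e.g. I (Pursuer) has no edge into A2. Fixed point.
From J, successor L is in the attractor (rank 1); the other successor M is not.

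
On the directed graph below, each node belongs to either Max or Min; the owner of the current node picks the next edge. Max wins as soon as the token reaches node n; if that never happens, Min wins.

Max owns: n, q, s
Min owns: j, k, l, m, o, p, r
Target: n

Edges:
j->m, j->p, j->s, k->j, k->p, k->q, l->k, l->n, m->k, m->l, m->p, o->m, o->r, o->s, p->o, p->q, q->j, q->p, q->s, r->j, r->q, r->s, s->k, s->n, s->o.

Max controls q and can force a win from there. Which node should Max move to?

A0 = {n}
A1: add {s} — s (Max) has s→n.
A2: add {q} — q (Max) has q→s.
A3 = A2; e.g. j (Min) can still go to m. Fixed point.
From q, successor s is in the attractor (rank 1); the other successors j, p are not.

s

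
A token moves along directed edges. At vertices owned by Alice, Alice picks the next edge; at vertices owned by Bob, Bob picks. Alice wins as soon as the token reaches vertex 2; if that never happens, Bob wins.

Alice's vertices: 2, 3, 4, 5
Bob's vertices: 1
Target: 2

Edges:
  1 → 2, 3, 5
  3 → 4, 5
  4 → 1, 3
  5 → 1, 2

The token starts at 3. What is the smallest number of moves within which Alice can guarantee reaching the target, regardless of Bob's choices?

A0 = {2}
A1: add {5} — 5 (Alice) has 5→2.
A2: add {3} — 3 (Alice) has 3→5.
3 enters the attractor at level 2, so Alice can force the target in 2 moves from there.

2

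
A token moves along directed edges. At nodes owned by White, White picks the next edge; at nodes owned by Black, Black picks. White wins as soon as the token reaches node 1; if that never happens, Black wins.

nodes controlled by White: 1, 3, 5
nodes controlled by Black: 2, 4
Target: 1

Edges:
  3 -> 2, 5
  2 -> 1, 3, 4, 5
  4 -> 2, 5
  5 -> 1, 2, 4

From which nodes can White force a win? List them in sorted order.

A0 = {1}
A1: add {5} — 5 (White) has 5→1.
A2: add {3} — 3 (White) has 3→5.
A3 = A2; e.g. 2 (Black) can still go to 4. Fixed point.
White's winning region = {1, 3, 5}.

1, 3, 5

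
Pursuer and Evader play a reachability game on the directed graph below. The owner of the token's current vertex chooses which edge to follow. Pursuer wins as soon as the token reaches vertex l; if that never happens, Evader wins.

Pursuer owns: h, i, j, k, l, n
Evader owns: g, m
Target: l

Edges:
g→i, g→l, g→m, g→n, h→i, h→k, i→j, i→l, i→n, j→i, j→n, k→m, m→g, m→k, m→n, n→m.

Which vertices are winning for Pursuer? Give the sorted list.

A0 = {l}
A1: add {i} — i (Pursuer) has i→l.
A2: add {h, j} — h (Pursuer) has h→i; j (Pursuer) has j→i.
A3 = A2; e.g. g (Evader) can still go to m. Fixed point.
Pursuer's winning region = {h, i, j, l}.

h, i, j, l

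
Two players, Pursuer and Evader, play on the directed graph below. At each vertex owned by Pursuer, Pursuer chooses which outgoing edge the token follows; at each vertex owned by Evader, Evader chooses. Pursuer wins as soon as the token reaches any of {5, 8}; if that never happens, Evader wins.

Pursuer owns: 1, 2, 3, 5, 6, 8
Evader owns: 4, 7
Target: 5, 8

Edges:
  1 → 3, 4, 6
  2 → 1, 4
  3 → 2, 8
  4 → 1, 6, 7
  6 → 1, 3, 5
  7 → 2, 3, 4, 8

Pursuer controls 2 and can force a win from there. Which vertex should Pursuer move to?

1

A0 = {5, 8}
A1: add {3, 6} — 3 (Pursuer) has 3→8; 6 (Pursuer) has 6→5.
A2: add {1} — 1 (Pursuer) has 1→3.
A3: add {2} — 2 (Pursuer) has 2→1.
A4 = A3; e.g. 4 (Evader) can still go to 7. Fixed point.
From 2, successor 1 is in the attractor (rank 2); the other successor 4 is not.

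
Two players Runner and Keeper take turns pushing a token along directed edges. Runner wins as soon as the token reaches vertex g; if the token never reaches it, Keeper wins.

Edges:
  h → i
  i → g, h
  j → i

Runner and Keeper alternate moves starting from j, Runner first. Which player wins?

Keeper

Track states (vertex, player-to-move).
A0 = {(g,Runner), (g,Keeper)}
A1: add {(i,Runner)}.
A2: add {(h,Keeper), (j,Keeper)}.
A3 = A2; e.g. (h,Runner) stays out. (j,Runner) never enters ⇒ Keeper avoids the target.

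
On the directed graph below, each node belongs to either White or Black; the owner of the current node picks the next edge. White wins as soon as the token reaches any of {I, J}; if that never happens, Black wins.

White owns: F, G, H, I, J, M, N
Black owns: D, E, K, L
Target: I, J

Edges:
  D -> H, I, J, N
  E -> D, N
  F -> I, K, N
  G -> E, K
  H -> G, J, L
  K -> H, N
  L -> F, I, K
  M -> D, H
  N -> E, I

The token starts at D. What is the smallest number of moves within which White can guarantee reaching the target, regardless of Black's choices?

A0 = {I, J}
A1: add {F, H, N} — F (White) has F→I; H (White) has H→J; N (White) has N→I.
A2: add {D, K, M} — D (Black): all of {H, I, J, N} already in; K (Black): all of {H, N} already in; M (White) has M→H.
D enters the attractor at level 2, so White can force the target in 2 moves from there.

2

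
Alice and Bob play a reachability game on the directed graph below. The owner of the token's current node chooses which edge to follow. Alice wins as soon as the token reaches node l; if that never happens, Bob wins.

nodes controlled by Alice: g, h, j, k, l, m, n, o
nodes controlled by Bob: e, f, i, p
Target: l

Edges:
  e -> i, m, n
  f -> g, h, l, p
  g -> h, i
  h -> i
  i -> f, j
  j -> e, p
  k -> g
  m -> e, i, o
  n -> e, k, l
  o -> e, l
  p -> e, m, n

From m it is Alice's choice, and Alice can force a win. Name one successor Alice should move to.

A0 = {l}
A1: add {n, o} — n (Alice) has n→l; o (Alice) has o→l.
A2: add {m} — m (Alice) has m→o.
A3 = A2; e.g. e (Bob) can still go to i. Fixed point.
From m, successor o is in the attractor (rank 1); the other successors e, i are not.

o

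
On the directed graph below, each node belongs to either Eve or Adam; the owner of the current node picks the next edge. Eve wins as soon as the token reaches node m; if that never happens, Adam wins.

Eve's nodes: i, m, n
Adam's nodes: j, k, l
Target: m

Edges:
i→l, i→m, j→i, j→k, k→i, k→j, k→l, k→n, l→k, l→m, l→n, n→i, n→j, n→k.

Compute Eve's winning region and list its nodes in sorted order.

i, m, n

A0 = {m}
A1: add {i} — i (Eve) has i→m.
A2: add {n} — n (Eve) has n→i.
A3 = A2; e.g. j (Adam) can still go to k. Fixed point.
Eve's winning region = {i, m, n}.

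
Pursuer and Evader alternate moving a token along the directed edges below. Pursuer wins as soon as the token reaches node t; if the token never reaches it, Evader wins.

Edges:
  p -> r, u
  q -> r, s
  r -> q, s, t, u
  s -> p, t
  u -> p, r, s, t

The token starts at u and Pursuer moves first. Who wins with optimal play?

Track states (vertex, player-to-move).
A0 = {(t,Pursuer), (t,Evader)}
A1: add {(r,Pursuer), (s,Pursuer), (u,Pursuer)}.
(u,Pursuer) ∈ A1 ⇒ Pursuer forces the target.

Pursuer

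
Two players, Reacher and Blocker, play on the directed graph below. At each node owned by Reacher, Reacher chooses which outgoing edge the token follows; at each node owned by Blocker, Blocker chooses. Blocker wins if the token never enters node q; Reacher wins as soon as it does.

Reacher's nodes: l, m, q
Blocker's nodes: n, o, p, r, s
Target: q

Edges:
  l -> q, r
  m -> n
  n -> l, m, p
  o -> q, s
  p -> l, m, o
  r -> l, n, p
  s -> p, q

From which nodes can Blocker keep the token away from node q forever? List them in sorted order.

m, n, o, p, r, s

A0 = {q}
A1: add {l} — l (Reacher) has l→q.
A2 = A1; e.g. m (Reacher) has no edge into A1. Fixed point.
Reacher's attractor = {l, q}; Blocker avoids the target exactly from the complement.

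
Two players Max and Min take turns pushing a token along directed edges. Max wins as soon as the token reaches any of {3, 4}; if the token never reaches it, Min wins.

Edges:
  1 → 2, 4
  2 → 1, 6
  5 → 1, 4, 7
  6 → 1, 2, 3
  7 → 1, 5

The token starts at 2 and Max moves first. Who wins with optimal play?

Min

Track states (vertex, player-to-move).
A0 = {(3,Max), (3,Min), (4,Max), (4,Min)}
A1: add {(1,Max), (5,Max), (6,Max)}.
A2: add {(2,Min), (7,Min)}.
A3 = A2; e.g. (1,Min) stays out. (2,Max) never enters ⇒ Min avoids the target.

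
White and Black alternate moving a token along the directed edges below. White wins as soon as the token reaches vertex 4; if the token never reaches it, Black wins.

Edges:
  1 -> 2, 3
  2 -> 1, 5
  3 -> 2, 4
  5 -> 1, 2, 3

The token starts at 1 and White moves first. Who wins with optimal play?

Black

Track states (vertex, player-to-move).
A0 = {(4,White), (4,Black)}
A1: add {(3,White)}.
A2 = A1; e.g. (1,White) stays out. (1,White) never enters ⇒ Black avoids the target.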